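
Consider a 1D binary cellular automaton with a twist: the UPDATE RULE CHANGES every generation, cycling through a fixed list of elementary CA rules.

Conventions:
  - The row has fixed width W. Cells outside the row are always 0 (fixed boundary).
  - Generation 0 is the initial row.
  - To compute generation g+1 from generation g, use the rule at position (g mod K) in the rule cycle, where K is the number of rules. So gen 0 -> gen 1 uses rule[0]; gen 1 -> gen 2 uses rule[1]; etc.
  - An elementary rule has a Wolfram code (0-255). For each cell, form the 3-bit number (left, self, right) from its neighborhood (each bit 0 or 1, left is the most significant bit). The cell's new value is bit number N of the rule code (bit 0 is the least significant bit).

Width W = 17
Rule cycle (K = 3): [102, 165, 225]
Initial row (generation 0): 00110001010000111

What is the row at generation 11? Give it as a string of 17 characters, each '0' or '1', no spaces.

Gen 0: 00110001010000111
Gen 1 (rule 102): 01010011110001001
Gen 2 (rule 165): 01110001100101001
Gen 3 (rule 225): 00110100100010000
Gen 4 (rule 102): 01011101100110000
Gen 5 (rule 165): 01101010000000111
Gen 6 (rule 225): 00110100111110011
Gen 7 (rule 102): 01011101000010101
Gen 8 (rule 165): 01101011011011111
Gen 9 (rule 225): 00110101101101111
Gen 10 (rule 102): 01011110110110001
Gen 11 (rule 165): 01101101001000101

Answer: 01101101001000101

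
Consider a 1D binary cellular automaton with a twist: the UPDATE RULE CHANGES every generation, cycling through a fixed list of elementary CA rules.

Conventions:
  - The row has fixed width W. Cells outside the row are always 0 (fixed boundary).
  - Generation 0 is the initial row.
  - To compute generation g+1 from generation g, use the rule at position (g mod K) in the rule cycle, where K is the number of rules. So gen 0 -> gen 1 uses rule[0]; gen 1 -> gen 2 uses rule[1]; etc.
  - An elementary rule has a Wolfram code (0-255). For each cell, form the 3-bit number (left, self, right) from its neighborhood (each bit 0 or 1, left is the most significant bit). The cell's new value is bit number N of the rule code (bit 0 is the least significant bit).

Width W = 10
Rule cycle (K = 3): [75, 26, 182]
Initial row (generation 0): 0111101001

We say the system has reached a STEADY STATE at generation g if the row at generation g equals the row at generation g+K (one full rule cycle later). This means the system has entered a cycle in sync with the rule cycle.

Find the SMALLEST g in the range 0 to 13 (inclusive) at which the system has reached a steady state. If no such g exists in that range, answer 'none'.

Gen 0: 0111101001
Gen 1 (rule 75): 1100100010
Gen 2 (rule 26): 1011010101
Gen 3 (rule 182): 1100111111
Gen 4 (rule 75): 1101100001
Gen 5 (rule 26): 1001010010
Gen 6 (rule 182): 1111111111
Gen 7 (rule 75): 1000000001
Gen 8 (rule 26): 0100000010
Gen 9 (rule 182): 1110000111
Gen 10 (rule 75): 1010111101
Gen 11 (rule 26): 0000100000
Gen 12 (rule 182): 0001110000
Gen 13 (rule 75): 1111010111
Gen 14 (rule 26): 1000000100
Gen 15 (rule 182): 1100001110
Gen 16 (rule 75): 1101111010

Answer: none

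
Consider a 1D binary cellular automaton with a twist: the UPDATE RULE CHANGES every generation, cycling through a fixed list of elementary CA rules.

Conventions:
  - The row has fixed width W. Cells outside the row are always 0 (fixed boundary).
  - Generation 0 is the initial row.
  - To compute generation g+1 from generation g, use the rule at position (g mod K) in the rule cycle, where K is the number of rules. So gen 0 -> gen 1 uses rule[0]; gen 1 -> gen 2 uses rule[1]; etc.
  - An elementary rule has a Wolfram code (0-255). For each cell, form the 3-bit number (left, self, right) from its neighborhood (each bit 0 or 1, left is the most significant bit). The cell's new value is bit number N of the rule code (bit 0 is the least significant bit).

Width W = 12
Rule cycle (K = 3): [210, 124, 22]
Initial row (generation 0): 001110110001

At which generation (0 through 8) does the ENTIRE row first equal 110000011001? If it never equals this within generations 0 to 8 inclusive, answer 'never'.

Answer: never

Derivation:
Gen 0: 001110110001
Gen 1 (rule 210): 010110011010
Gen 2 (rule 124): 011111011111
Gen 3 (rule 22): 100000000000
Gen 4 (rule 210): 010000000000
Gen 5 (rule 124): 011000000000
Gen 6 (rule 22): 100100000000
Gen 7 (rule 210): 011010000000
Gen 8 (rule 124): 011111000000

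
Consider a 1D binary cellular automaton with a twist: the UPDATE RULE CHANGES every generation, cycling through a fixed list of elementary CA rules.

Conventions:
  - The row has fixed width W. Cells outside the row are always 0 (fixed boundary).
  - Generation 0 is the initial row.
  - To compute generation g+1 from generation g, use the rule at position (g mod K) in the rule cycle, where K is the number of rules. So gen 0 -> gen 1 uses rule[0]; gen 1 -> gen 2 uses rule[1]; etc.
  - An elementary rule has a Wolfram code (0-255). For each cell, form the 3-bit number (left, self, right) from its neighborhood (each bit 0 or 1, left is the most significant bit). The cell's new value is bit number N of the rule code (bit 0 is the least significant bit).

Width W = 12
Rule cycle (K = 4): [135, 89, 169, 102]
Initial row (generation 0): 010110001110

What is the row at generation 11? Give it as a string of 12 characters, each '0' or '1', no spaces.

Gen 0: 010110001110
Gen 1 (rule 135): 110000110100
Gen 2 (rule 89): 111110110011
Gen 3 (rule 169): 111101100010
Gen 4 (rule 102): 000110100110
Gen 5 (rule 135): 111000101000
Gen 6 (rule 89): 101110000111
Gen 7 (rule 169): 011100110110
Gen 8 (rule 102): 100101011010
Gen 9 (rule 135): 101101000010
Gen 10 (rule 89): 001100111001
Gen 11 (rule 169): 101000110000

Answer: 101000110000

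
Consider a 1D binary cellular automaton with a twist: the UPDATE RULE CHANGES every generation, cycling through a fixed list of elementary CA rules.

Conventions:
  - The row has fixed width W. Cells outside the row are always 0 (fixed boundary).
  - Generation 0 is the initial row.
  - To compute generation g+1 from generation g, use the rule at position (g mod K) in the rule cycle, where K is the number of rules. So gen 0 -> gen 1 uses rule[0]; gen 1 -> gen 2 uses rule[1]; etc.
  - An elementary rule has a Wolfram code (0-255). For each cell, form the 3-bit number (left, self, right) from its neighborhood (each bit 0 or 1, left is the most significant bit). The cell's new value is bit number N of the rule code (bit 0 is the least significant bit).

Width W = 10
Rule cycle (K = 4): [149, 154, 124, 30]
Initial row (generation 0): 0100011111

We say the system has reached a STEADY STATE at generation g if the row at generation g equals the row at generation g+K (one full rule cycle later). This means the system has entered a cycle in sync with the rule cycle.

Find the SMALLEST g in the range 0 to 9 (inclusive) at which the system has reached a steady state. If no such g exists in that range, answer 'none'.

Answer: none

Derivation:
Gen 0: 0100011111
Gen 1 (rule 149): 0111001110
Gen 2 (rule 154): 1110111101
Gen 3 (rule 124): 1011100111
Gen 4 (rule 30): 1010011100
Gen 5 (rule 149): 1011001011
Gen 6 (rule 154): 0010110010
Gen 7 (rule 124): 0011111011
Gen 8 (rule 30): 0110000010
Gen 9 (rule 149): 0001111011
Gen 10 (rule 154): 0011110010
Gen 11 (rule 124): 0010011011
Gen 12 (rule 30): 0111110010
Gen 13 (rule 149): 0011101011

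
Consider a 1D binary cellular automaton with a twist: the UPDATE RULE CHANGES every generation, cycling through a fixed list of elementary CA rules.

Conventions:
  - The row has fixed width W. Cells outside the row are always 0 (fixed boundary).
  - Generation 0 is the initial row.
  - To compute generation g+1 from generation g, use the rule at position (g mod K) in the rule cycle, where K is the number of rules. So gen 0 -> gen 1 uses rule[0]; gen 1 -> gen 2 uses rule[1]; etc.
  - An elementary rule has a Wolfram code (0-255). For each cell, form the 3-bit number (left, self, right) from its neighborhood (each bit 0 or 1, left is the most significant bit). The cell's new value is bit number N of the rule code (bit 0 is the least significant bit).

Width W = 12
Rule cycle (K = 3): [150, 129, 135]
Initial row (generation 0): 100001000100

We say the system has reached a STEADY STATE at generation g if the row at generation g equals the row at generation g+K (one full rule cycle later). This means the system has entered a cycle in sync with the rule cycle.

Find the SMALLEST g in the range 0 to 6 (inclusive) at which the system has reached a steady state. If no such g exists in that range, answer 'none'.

Gen 0: 100001000100
Gen 1 (rule 150): 110011101110
Gen 2 (rule 129): 000001000100
Gen 3 (rule 135): 111111011101
Gen 4 (rule 150): 011110001001
Gen 5 (rule 129): 001100100000
Gen 6 (rule 135): 110001101111
Gen 7 (rule 150): 001010000110
Gen 8 (rule 129): 100000110000
Gen 9 (rule 135): 101111000111

Answer: none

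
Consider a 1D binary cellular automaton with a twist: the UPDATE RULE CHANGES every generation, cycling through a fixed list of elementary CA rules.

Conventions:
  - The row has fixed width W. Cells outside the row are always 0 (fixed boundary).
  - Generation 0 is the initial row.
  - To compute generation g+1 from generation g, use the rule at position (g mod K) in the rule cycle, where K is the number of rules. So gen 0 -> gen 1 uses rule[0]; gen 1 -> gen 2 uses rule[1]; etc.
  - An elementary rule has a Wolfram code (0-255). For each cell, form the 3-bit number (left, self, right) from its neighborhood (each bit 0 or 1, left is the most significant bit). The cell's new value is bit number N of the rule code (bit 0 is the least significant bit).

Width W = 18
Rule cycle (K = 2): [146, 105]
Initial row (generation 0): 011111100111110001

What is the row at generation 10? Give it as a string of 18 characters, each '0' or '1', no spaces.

Gen 0: 011111100111110001
Gen 1 (rule 146): 101111011011101010
Gen 2 (rule 105): 011001111110110100
Gen 3 (rule 146): 100110111100000010
Gen 4 (rule 105): 000111100101111000
Gen 5 (rule 146): 001011011000110100
Gen 6 (rule 105): 100111111010111001
Gen 7 (rule 146): 011011110000010110
Gen 8 (rule 105): 011110010111001110
Gen 9 (rule 146): 101101100010110101
Gen 10 (rule 105): 011111101001111010

Answer: 011111101001111010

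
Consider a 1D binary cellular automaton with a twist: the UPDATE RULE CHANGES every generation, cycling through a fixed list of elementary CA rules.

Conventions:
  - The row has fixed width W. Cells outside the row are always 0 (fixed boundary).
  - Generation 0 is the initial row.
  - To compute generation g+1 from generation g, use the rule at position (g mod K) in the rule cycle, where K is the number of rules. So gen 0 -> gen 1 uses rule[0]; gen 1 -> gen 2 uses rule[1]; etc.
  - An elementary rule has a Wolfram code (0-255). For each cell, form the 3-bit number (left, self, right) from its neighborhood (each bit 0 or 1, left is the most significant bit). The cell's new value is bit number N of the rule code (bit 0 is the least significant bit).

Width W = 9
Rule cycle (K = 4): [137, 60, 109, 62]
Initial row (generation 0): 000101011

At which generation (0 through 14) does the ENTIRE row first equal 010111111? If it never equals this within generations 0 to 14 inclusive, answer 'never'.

Answer: never

Derivation:
Gen 0: 000101011
Gen 1 (rule 137): 110000010
Gen 2 (rule 60): 101000011
Gen 3 (rule 109): 111011011
Gen 4 (rule 62): 100110110
Gen 5 (rule 137): 000100100
Gen 6 (rule 60): 000110110
Gen 7 (rule 109): 110111110
Gen 8 (rule 62): 101100001
Gen 9 (rule 137): 001001100
Gen 10 (rule 60): 001101010
Gen 11 (rule 109): 101111110
Gen 12 (rule 62): 111000001
Gen 13 (rule 137): 110011100
Gen 14 (rule 60): 101010010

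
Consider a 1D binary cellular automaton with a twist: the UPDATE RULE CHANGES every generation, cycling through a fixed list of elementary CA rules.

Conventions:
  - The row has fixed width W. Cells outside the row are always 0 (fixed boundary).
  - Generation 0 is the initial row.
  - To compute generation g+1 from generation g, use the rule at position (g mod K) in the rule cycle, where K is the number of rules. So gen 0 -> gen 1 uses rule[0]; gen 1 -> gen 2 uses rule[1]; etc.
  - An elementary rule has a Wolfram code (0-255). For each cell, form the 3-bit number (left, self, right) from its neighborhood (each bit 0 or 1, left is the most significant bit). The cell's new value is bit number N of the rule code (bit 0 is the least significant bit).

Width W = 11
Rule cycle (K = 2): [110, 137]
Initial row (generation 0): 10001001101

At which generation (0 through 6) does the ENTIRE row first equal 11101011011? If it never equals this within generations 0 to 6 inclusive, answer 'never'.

Answer: never

Derivation:
Gen 0: 10001001101
Gen 1 (rule 110): 10011011111
Gen 2 (rule 137): 00010011110
Gen 3 (rule 110): 00110110010
Gen 4 (rule 137): 10100100000
Gen 5 (rule 110): 11101100000
Gen 6 (rule 137): 11001001111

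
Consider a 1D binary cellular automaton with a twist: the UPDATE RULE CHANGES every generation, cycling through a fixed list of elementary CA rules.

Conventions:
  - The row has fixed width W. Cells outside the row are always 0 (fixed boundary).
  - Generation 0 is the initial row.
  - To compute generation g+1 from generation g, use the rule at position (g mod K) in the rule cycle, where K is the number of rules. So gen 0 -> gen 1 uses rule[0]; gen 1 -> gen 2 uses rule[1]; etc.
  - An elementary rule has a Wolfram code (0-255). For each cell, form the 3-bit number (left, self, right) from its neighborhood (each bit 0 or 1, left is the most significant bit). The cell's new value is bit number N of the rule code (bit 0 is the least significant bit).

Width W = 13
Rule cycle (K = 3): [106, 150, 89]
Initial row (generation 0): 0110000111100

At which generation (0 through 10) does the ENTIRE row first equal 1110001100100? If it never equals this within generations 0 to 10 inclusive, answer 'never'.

Gen 0: 0110000111100
Gen 1 (rule 106): 1110001100100
Gen 2 (rule 150): 0101010011110
Gen 3 (rule 89): 0000001010011
Gen 4 (rule 106): 0000010100111
Gen 5 (rule 150): 0000110111010
Gen 6 (rule 89): 1110110101001
Gen 7 (rule 106): 1011111010010
Gen 8 (rule 150): 1001110011111
Gen 9 (rule 89): 0101011010001
Gen 10 (rule 106): 1010111100010

Answer: 1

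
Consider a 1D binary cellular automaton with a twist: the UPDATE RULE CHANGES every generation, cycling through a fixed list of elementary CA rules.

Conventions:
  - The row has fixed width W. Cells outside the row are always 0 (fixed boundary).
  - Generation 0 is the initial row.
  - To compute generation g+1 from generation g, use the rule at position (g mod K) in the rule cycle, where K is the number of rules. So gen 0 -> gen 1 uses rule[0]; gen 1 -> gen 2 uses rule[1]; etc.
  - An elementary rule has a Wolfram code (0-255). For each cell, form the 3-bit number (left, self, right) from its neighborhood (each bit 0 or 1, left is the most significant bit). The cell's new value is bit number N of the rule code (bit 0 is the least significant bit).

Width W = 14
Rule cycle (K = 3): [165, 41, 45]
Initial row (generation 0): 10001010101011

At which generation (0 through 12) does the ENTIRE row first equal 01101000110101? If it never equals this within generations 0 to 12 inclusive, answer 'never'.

Gen 0: 10001010101011
Gen 1 (rule 165): 10101111111100
Gen 2 (rule 41): 01011000000001
Gen 3 (rule 45): 01110011111101
Gen 4 (rule 165): 00100001111011
Gen 5 (rule 41): 10001101000110
Gen 6 (rule 45): 10101011010100
Gen 7 (rule 165): 11111100111101
Gen 8 (rule 41): 10000000100010
Gen 9 (rule 45): 10111110101010
Gen 10 (rule 165): 11011101111110
Gen 11 (rule 41): 10110011000000
Gen 12 (rule 45): 11100010011111

Answer: never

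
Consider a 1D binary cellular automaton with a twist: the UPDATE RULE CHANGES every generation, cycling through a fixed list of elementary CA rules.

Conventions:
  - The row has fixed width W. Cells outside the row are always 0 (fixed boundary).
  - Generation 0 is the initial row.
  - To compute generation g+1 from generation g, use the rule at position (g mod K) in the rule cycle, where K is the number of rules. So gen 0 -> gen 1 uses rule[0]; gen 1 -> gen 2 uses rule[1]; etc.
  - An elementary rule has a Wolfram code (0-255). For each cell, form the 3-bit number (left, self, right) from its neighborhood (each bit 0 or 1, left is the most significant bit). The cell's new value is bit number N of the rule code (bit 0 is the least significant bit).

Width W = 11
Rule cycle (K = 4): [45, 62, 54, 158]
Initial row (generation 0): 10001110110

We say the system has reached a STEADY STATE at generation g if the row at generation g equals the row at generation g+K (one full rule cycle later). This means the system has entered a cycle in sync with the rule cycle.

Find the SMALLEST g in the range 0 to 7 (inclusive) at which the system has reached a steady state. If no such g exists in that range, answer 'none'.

Gen 0: 10001110110
Gen 1 (rule 45): 10101001100
Gen 2 (rule 62): 11111111010
Gen 3 (rule 54): 00000000111
Gen 4 (rule 158): 00000001110
Gen 5 (rule 45): 11111101000
Gen 6 (rule 62): 10000011100
Gen 7 (rule 54): 11000100010
Gen 8 (rule 158): 10101110111
Gen 9 (rule 45): 11111001100
Gen 10 (rule 62): 10000111010
Gen 11 (rule 54): 11001000111

Answer: none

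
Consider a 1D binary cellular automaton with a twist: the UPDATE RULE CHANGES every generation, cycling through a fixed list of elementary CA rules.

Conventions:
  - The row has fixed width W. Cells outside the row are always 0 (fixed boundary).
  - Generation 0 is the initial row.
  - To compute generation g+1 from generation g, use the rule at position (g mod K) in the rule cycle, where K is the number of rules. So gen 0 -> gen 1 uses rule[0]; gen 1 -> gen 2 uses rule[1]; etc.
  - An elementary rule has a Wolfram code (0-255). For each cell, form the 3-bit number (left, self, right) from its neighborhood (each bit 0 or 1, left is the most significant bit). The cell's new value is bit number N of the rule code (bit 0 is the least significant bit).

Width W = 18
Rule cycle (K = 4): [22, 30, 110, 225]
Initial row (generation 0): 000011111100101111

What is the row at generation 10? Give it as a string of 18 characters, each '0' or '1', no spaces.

Gen 0: 000011111100101111
Gen 1 (rule 22): 000100000011100000
Gen 2 (rule 30): 001110000110010000
Gen 3 (rule 110): 011010001110110000
Gen 4 (rule 225): 001100100111010111
Gen 5 (rule 22): 010011111000010000
Gen 6 (rule 30): 111110000100111000
Gen 7 (rule 110): 100010001101101000
Gen 8 (rule 225): 001000100110110011
Gen 9 (rule 22): 011101111000001100
Gen 10 (rule 30): 110001000100011010

Answer: 110001000100011010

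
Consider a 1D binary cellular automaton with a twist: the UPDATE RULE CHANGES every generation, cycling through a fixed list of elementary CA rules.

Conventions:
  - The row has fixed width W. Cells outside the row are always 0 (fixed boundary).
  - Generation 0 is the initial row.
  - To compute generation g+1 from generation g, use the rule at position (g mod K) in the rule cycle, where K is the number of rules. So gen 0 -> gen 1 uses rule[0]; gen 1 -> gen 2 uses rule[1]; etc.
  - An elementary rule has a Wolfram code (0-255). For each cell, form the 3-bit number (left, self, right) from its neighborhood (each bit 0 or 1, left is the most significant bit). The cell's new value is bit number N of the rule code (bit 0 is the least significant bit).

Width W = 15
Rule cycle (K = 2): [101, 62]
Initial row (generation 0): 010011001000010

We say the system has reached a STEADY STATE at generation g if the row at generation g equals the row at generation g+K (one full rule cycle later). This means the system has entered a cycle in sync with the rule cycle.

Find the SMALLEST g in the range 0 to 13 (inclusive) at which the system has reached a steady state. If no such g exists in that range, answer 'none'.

Answer: none

Derivation:
Gen 0: 010011001000010
Gen 1 (rule 101): 010001001011010
Gen 2 (rule 62): 111011111110111
Gen 3 (rule 101): 001100000011001
Gen 4 (rule 62): 011010000110111
Gen 5 (rule 101): 001110110011001
Gen 6 (rule 62): 011001101110111
Gen 7 (rule 101): 001000110011001
Gen 8 (rule 62): 011101101110111
Gen 9 (rule 101): 000110110011001
Gen 10 (rule 62): 001101101110111
Gen 11 (rule 101): 100110110011001
Gen 12 (rule 62): 111101101110111
Gen 13 (rule 101): 000110110011001
Gen 14 (rule 62): 001101101110111
Gen 15 (rule 101): 100110110011001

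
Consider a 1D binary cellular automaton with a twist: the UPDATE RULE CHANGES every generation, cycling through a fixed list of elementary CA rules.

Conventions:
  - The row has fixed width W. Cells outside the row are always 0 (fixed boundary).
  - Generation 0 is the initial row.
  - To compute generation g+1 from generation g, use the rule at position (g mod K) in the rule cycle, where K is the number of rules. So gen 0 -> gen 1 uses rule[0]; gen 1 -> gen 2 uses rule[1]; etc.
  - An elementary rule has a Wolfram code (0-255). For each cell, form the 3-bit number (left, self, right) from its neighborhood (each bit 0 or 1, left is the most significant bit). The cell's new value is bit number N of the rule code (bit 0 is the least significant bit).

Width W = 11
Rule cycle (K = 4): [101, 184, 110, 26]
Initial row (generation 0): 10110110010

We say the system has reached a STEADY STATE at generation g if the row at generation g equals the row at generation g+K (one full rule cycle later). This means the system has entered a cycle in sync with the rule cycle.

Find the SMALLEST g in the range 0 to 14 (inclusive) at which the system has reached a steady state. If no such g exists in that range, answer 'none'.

Answer: 12

Derivation:
Gen 0: 10110110010
Gen 1 (rule 101): 11011010010
Gen 2 (rule 184): 10110101001
Gen 3 (rule 110): 11111111011
Gen 4 (rule 26): 10000000010
Gen 5 (rule 101): 10111111010
Gen 6 (rule 184): 01111110101
Gen 7 (rule 110): 11000011111
Gen 8 (rule 26): 10100110000
Gen 9 (rule 101): 11100010111
Gen 10 (rule 184): 11010001110
Gen 11 (rule 110): 11110011010
Gen 12 (rule 26): 10001110001
Gen 13 (rule 101): 10100010101
Gen 14 (rule 184): 01010001010
Gen 15 (rule 110): 11110011110
Gen 16 (rule 26): 10001110001
Gen 17 (rule 101): 10100010101
Gen 18 (rule 184): 01010001010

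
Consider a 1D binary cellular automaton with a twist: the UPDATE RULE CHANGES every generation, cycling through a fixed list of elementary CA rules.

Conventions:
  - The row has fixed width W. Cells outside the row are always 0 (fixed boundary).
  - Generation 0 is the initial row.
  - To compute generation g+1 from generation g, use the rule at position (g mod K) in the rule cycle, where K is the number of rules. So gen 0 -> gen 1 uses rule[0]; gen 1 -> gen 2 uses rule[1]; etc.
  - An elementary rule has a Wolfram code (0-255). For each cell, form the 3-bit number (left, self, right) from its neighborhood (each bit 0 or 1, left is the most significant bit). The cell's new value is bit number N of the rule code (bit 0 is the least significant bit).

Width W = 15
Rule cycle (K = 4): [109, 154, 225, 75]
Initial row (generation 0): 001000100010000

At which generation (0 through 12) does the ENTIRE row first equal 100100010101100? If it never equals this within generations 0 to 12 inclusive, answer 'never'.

Answer: never

Derivation:
Gen 0: 001000100010000
Gen 1 (rule 109): 101010101010111
Gen 2 (rule 154): 000000000000110
Gen 3 (rule 225): 111111111110010
Gen 4 (rule 75): 100000000010100
Gen 5 (rule 109): 101111111011101
Gen 6 (rule 154): 001111110011000
Gen 7 (rule 225): 100111110001011
Gen 8 (rule 75): 001100010110011
Gen 9 (rule 109): 101101011110011
Gen 10 (rule 154): 001000011101110
Gen 11 (rule 225): 100011001110110
Gen 12 (rule 75): 001111011010110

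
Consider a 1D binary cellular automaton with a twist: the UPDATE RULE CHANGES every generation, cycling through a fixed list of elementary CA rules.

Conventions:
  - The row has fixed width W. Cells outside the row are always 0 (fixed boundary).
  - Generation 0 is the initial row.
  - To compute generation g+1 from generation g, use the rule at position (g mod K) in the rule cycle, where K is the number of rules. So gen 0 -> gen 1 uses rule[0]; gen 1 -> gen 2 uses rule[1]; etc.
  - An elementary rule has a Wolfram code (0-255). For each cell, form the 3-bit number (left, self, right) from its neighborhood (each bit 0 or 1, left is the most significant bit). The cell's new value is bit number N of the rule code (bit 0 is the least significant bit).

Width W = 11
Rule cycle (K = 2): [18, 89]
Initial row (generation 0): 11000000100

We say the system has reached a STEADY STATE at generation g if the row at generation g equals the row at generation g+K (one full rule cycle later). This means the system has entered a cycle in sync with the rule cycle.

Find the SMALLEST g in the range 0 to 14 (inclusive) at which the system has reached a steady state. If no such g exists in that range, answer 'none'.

Answer: 7

Derivation:
Gen 0: 11000000100
Gen 1 (rule 18): 00100001010
Gen 2 (rule 89): 10011100001
Gen 3 (rule 18): 01100010010
Gen 4 (rule 89): 01111001001
Gen 5 (rule 18): 10000110110
Gen 6 (rule 89): 01110110111
Gen 7 (rule 18): 10000000000
Gen 8 (rule 89): 01111111111
Gen 9 (rule 18): 10000000000
Gen 10 (rule 89): 01111111111
Gen 11 (rule 18): 10000000000
Gen 12 (rule 89): 01111111111
Gen 13 (rule 18): 10000000000
Gen 14 (rule 89): 01111111111
Gen 15 (rule 18): 10000000000
Gen 16 (rule 89): 01111111111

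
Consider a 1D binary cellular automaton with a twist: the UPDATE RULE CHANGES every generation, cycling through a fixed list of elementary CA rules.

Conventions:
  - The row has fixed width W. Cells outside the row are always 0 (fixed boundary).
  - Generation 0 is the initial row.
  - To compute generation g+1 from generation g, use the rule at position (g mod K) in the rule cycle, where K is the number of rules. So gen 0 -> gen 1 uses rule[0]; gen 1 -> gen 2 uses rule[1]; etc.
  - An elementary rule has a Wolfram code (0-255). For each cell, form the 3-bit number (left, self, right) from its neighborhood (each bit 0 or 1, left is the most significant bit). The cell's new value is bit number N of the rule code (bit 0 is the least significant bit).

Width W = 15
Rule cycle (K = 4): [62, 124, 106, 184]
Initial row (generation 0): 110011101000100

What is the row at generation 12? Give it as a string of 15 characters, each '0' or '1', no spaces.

Answer: 000000011101001

Derivation:
Gen 0: 110011101000100
Gen 1 (rule 62): 101110011101110
Gen 2 (rule 124): 111011010111011
Gen 3 (rule 106): 101111101101111
Gen 4 (rule 184): 011111011011110
Gen 5 (rule 62): 110000110110001
Gen 6 (rule 124): 111000111111001
Gen 7 (rule 106): 101001100001010
Gen 8 (rule 184): 010101010000101
Gen 9 (rule 62): 111111111001111
Gen 10 (rule 124): 100000001101001
Gen 11 (rule 106): 000000011110010
Gen 12 (rule 184): 000000011101001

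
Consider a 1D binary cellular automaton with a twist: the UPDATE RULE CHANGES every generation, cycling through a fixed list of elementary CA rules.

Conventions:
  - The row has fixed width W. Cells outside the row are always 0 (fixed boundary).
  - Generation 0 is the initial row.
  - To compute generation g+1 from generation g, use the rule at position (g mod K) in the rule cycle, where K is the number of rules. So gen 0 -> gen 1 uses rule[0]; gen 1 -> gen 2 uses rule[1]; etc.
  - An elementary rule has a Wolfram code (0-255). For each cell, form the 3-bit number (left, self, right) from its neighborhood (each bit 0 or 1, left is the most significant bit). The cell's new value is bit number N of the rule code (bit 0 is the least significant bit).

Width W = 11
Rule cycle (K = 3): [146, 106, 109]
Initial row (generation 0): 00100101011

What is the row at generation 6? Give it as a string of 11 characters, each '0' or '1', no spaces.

Answer: 10111011110

Derivation:
Gen 0: 00100101011
Gen 1 (rule 146): 01011000000
Gen 2 (rule 106): 10111000000
Gen 3 (rule 109): 11101011111
Gen 4 (rule 146): 01000001110
Gen 5 (rule 106): 10000011010
Gen 6 (rule 109): 10111011110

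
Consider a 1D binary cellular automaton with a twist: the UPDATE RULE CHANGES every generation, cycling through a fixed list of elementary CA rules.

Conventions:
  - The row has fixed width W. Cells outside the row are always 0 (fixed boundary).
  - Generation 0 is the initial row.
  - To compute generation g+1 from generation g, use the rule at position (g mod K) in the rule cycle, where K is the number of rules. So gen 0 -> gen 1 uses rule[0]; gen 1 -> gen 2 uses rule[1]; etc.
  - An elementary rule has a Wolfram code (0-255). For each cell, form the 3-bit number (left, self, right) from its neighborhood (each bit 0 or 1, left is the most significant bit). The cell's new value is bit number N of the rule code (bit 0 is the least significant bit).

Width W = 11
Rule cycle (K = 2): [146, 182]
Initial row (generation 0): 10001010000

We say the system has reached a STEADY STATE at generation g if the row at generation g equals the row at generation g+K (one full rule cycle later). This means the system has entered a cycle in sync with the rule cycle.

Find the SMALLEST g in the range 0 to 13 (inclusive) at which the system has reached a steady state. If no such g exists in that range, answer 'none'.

Gen 0: 10001010000
Gen 1 (rule 146): 01010001000
Gen 2 (rule 182): 11111011100
Gen 3 (rule 146): 01110001010
Gen 4 (rule 182): 10101011111
Gen 5 (rule 146): 00000001110
Gen 6 (rule 182): 00000010101
Gen 7 (rule 146): 00000100000
Gen 8 (rule 182): 00001110000
Gen 9 (rule 146): 00010101000
Gen 10 (rule 182): 00111111100
Gen 11 (rule 146): 01011111010
Gen 12 (rule 182): 11101110111
Gen 13 (rule 146): 01000100010
Gen 14 (rule 182): 11101110111
Gen 15 (rule 146): 01000100010

Answer: 12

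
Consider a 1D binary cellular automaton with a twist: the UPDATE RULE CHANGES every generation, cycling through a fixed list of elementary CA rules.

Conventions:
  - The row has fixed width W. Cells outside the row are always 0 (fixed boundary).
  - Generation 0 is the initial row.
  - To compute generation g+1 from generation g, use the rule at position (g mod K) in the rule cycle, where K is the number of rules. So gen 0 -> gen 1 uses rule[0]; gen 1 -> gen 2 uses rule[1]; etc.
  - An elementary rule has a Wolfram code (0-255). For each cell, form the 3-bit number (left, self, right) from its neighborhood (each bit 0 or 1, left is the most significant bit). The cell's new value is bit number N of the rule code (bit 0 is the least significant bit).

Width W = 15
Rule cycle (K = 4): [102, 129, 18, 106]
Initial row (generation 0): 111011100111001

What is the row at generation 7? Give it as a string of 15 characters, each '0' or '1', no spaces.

Gen 0: 111011100111001
Gen 1 (rule 102): 001100101001011
Gen 2 (rule 129): 100000000000000
Gen 3 (rule 18): 010000000000000
Gen 4 (rule 106): 100000000000000
Gen 5 (rule 102): 100000000000000
Gen 6 (rule 129): 001111111111111
Gen 7 (rule 18): 010000000000000

Answer: 010000000000000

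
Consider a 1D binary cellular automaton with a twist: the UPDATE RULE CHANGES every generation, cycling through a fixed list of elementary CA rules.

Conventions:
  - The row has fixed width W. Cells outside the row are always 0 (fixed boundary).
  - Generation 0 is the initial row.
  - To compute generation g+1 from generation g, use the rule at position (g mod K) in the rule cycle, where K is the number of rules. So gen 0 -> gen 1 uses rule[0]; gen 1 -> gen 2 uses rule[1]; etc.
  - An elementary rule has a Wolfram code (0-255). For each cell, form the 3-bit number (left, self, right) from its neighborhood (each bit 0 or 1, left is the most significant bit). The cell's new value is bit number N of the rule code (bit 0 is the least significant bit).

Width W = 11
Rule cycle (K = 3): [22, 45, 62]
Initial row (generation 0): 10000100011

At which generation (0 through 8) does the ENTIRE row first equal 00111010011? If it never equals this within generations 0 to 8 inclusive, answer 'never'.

Answer: never

Derivation:
Gen 0: 10000100011
Gen 1 (rule 22): 11001110100
Gen 2 (rule 45): 10001001101
Gen 3 (rule 62): 11011111011
Gen 4 (rule 22): 00000000000
Gen 5 (rule 45): 11111111111
Gen 6 (rule 62): 10000000000
Gen 7 (rule 22): 11000000000
Gen 8 (rule 45): 10011111111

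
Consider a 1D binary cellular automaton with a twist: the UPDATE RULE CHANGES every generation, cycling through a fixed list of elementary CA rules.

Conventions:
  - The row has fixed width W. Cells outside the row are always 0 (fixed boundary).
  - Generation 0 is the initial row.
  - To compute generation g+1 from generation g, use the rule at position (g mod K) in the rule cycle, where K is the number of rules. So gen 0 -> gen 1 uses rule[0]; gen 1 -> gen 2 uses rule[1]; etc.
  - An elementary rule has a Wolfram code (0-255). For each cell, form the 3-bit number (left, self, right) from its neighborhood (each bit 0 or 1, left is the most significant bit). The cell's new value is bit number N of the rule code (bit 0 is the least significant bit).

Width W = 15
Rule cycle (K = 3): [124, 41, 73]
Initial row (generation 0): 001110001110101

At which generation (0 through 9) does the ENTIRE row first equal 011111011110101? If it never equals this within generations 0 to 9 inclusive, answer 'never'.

Gen 0: 001110001110101
Gen 1 (rule 124): 001011001011111
Gen 2 (rule 41): 100110000110000
Gen 3 (rule 73): 000110110110111
Gen 4 (rule 124): 000111111111101
Gen 5 (rule 41): 110100000000010
Gen 6 (rule 73): 110001111111000
Gen 7 (rule 124): 111001000001100
Gen 8 (rule 41): 100000011101001
Gen 9 (rule 73): 001111010100000

Answer: never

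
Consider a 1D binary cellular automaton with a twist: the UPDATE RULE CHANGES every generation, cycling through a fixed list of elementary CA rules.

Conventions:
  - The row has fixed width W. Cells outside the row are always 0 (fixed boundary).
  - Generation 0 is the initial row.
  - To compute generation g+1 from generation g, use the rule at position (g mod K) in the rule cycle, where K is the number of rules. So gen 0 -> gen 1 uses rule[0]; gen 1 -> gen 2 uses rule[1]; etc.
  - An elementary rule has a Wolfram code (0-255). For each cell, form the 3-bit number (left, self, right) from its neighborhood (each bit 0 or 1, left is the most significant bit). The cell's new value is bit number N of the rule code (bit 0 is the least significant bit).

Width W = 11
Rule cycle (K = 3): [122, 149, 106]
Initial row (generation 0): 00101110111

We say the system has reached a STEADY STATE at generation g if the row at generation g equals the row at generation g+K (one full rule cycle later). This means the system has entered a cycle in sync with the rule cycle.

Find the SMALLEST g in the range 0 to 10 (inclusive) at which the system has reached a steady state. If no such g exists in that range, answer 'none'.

Gen 0: 00101110111
Gen 1 (rule 122): 01011011101
Gen 2 (rule 149): 01000001001
Gen 3 (rule 106): 10000010010
Gen 4 (rule 122): 01000101101
Gen 5 (rule 149): 01110100001
Gen 6 (rule 106): 11011000010
Gen 7 (rule 122): 11111100101
Gen 8 (rule 149): 01111010101
Gen 9 (rule 106): 11001101010
Gen 10 (rule 122): 11111110101
Gen 11 (rule 149): 01111100101
Gen 12 (rule 106): 11000101010
Gen 13 (rule 122): 11101010101

Answer: none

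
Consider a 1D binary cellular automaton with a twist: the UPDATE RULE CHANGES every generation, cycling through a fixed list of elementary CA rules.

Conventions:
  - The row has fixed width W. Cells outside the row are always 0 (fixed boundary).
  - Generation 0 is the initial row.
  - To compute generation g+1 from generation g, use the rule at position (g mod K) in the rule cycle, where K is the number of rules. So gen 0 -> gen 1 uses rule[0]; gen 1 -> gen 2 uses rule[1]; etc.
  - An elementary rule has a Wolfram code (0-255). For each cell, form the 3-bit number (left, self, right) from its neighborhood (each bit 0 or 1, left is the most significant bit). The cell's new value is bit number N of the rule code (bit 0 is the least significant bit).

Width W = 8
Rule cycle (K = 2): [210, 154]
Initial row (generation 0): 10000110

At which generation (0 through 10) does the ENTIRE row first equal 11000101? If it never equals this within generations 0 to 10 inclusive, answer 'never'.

Answer: never

Derivation:
Gen 0: 10000110
Gen 1 (rule 210): 01001011
Gen 2 (rule 154): 10110010
Gen 3 (rule 210): 00011101
Gen 4 (rule 154): 00111000
Gen 5 (rule 210): 01011100
Gen 6 (rule 154): 10011010
Gen 7 (rule 210): 01101001
Gen 8 (rule 154): 11000110
Gen 9 (rule 210): 01101011
Gen 10 (rule 154): 11000010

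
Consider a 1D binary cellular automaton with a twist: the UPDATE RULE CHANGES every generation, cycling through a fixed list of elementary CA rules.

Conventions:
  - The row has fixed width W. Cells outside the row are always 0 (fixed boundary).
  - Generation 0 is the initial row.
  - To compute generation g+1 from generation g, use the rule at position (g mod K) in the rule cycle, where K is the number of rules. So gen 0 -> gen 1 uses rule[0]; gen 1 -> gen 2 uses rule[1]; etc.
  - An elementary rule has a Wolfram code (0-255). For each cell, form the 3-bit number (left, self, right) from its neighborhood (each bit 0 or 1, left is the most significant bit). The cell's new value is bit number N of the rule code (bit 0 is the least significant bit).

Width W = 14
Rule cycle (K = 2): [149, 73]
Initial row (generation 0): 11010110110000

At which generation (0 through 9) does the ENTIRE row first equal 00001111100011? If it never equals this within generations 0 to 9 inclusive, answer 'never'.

Gen 0: 11010110110000
Gen 1 (rule 149): 00010000001111
Gen 2 (rule 73): 11000111101001
Gen 3 (rule 149): 00110011001101
Gen 4 (rule 73): 10110011001100
Gen 5 (rule 149): 10001000100011
Gen 6 (rule 73): 00100010001011
Gen 7 (rule 149): 10111011101000
Gen 8 (rule 73): 00101010100011
Gen 9 (rule 149): 10101010111000

Answer: never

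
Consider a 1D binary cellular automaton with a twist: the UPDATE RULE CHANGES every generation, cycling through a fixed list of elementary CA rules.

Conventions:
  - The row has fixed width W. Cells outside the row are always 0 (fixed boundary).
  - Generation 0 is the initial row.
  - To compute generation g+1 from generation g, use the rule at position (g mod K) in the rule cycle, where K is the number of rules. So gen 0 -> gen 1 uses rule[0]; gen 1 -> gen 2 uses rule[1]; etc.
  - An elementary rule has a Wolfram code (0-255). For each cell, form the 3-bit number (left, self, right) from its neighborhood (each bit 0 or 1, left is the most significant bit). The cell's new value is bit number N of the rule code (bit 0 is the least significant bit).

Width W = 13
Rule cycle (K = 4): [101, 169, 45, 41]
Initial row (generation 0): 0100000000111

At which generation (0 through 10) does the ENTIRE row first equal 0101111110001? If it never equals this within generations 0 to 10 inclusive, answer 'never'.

Answer: 1

Derivation:
Gen 0: 0100000000111
Gen 1 (rule 101): 0101111110001
Gen 2 (rule 169): 0011111100100
Gen 3 (rule 45): 1010000000101
Gen 4 (rule 41): 0100111110010
Gen 5 (rule 101): 0100000010010
Gen 6 (rule 169): 0001111000000
Gen 7 (rule 45): 1101000011111
Gen 8 (rule 41): 1010011010000
Gen 9 (rule 101): 1110001110111
Gen 10 (rule 169): 1100101101110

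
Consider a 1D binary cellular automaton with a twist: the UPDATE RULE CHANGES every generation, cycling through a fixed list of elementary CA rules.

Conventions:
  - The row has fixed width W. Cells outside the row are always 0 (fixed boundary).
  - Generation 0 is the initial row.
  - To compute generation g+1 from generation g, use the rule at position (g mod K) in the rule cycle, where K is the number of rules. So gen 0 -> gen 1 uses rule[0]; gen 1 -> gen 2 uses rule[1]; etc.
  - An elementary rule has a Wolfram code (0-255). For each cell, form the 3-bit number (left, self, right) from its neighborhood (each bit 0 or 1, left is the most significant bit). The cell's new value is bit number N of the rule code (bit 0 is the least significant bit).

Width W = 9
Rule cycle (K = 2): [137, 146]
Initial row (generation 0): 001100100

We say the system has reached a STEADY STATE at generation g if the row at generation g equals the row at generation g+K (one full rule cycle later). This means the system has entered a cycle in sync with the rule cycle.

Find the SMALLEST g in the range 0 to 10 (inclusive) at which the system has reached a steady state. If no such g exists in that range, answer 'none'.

Gen 0: 001100100
Gen 1 (rule 137): 101000001
Gen 2 (rule 146): 000100010
Gen 3 (rule 137): 110001000
Gen 4 (rule 146): 001010100
Gen 5 (rule 137): 100000001
Gen 6 (rule 146): 010000010
Gen 7 (rule 137): 000111000
Gen 8 (rule 146): 001010100
Gen 9 (rule 137): 100000001
Gen 10 (rule 146): 010000010
Gen 11 (rule 137): 000111000
Gen 12 (rule 146): 001010100

Answer: none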